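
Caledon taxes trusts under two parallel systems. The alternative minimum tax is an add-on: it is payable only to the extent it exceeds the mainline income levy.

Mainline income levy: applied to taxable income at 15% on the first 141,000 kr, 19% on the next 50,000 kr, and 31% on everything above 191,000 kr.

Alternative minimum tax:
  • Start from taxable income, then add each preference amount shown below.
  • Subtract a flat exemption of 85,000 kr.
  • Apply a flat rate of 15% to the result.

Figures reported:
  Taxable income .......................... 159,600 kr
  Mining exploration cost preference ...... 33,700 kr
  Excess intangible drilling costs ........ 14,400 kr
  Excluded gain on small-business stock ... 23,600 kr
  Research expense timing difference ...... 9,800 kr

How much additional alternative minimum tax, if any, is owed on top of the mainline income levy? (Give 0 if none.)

0 kr

Mainline income levy:
  141,000 kr × 15% = 21,150 kr
  18,600 kr × 19% = 3,534 kr
  → 24,684 kr

Alternative minimum tax:
  Adjusted income: 159,600 kr + 33,700 kr + 14,400 kr + 23,600 kr + 9,800 kr = 241,100 kr
  Less exemption 85,000 kr → base 156,100 kr
  156,100 kr × 15% = 23,415 kr

23,415 kr ≤ 24,684 kr, so no add-on is due.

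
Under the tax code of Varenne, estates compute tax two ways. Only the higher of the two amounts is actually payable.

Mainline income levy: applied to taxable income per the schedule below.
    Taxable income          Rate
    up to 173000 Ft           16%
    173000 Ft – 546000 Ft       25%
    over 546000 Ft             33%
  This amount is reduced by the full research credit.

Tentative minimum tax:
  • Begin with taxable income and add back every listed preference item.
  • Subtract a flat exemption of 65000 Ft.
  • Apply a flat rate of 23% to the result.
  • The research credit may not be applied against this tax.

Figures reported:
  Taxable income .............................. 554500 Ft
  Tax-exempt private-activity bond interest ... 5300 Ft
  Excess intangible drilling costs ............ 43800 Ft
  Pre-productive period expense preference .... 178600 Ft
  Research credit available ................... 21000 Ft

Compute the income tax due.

164956 Ft

Tentative minimum tax:
  Adjusted income: 554500 Ft + 5300 Ft + 43800 Ft + 178600 Ft = 782200 Ft
  Less exemption 65000 Ft → base 717200 Ft
  717200 Ft × 23% = 164956 Ft

Mainline income levy:
  173000 Ft × 16% = 27680 Ft
  373000 Ft × 25% = 93250 Ft
  8500 Ft × 33% = 2805 Ft
  → 123735 Ft
  Less research credit 21000 Ft → 102735 Ft

164956 Ft > 102735 Ft, so the tentative minimum tax is the binding amount.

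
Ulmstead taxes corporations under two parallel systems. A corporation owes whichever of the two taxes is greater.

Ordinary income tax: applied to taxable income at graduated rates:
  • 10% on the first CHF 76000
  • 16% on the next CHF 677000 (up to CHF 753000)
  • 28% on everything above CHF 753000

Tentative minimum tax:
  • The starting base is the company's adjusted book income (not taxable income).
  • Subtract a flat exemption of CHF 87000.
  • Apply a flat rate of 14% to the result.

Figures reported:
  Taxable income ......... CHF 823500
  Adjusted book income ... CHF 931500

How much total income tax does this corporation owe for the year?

CHF 135660

Ordinary income tax:
  CHF 76000 × 10% = CHF 7600
  CHF 677000 × 16% = CHF 108320
  CHF 70500 × 28% = CHF 19740
  → CHF 135660

Tentative minimum tax:
  Base (adjusted book income): CHF 931500
  Less exemption CHF 87000 → base CHF 844500
  CHF 844500 × 14% = CHF 118230

CHF 135660 > CHF 118230, so the ordinary income tax governs.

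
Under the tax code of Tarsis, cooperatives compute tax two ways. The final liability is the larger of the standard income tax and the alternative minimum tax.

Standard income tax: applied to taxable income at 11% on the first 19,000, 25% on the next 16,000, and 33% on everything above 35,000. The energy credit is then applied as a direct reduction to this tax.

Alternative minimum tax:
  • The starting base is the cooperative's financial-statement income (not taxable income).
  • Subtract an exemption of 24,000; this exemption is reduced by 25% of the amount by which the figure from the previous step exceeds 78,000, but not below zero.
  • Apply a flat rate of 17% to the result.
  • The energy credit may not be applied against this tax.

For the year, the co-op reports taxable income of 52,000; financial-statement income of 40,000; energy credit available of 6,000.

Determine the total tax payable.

Alternative minimum tax:
  Base (financial-statement income): 40,000
  Exemption: 40,000 ≤ 78,000, so full 24,000 applies
  Base: 40,000 − 24,000 = 16,000
  16,000 × 17% = 2,720

Standard income tax:
  19,000 × 11% = 2,090
  16,000 × 25% = 4,000
  17,000 × 33% = 5,610
  → 11,700
  Less energy credit 6,000 → 5,700

5,700 > 2,720, so the standard income tax governs.

5,700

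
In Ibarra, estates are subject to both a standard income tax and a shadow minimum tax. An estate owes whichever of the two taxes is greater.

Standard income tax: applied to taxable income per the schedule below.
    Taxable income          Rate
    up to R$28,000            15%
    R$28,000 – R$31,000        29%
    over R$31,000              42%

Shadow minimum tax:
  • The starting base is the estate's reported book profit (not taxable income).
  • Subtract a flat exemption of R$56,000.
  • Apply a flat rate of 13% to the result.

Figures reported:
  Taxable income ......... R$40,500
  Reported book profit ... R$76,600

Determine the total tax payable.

Standard income tax:
  R$28,000 × 15% = R$4,200
  R$3,000 × 29% = R$870
  R$9,500 × 42% = R$3,990
  → R$9,060

Shadow minimum tax:
  Base (reported book profit): R$76,600
  Less exemption R$56,000 → base R$20,600
  R$20,600 × 13% = R$2,678

R$9,060 > R$2,678, so the standard income tax governs.

R$9,060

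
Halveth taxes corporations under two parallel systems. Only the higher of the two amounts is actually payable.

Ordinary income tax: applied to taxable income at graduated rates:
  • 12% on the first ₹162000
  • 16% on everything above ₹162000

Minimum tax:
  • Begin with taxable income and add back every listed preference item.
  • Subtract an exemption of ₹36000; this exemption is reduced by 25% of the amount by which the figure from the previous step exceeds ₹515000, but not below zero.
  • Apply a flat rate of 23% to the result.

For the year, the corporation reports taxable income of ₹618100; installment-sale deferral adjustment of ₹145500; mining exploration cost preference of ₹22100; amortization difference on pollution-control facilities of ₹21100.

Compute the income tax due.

Ordinary income tax:
  ₹162000 × 12% = ₹19440
  ₹456100 × 16% = ₹72976
  → ₹92416

Minimum tax:
  Adjusted income: ₹618100 + ₹145500 + ₹22100 + ₹21100 = ₹806800
  Exemption: 25% × (₹806800 − ₹515000) = ₹72950 ≥ ₹36000, so the exemption is fully phased out
  Base: ₹806800 − ₹0 = ₹806800
  ₹806800 × 23% = ₹185564

₹185564 > ₹92416, so the minimum tax is the binding amount.

₹185564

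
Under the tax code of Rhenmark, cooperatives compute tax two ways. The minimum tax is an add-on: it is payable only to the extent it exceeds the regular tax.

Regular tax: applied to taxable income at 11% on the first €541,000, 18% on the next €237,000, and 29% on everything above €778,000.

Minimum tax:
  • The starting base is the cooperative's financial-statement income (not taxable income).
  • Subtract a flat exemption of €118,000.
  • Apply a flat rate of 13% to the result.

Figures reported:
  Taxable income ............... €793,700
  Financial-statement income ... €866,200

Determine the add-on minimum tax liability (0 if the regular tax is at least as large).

Minimum tax:
  Base (financial-statement income): €866,200
  Less exemption €118,000 → base €748,200
  €748,200 × 13% = €97,266

Regular tax:
  €541,000 × 11% = €59,510
  €237,000 × 18% = €42,660
  €15,700 × 29% = €4,553
  → €106,723

€97,266 ≤ €106,723, so no add-on is due.

€0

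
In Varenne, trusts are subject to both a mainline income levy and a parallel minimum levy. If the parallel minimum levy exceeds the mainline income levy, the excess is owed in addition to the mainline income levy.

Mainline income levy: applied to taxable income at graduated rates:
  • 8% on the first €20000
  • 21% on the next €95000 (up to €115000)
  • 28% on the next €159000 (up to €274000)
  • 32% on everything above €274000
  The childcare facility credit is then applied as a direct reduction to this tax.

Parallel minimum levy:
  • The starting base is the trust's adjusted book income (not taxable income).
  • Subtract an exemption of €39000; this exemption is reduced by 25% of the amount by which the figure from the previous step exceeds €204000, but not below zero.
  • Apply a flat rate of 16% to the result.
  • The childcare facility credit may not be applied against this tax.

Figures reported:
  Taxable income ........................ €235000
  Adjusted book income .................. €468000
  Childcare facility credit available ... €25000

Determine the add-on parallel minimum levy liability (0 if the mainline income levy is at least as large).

Parallel minimum levy:
  Base (adjusted book income): €468000
  Exemption: 25% × (€468000 − €204000) = €66000 ≥ €39000, so the exemption is fully phased out
  Base: €468000 − €0 = €468000
  €468000 × 16% = €74880

Mainline income levy:
  €20000 × 8% = €1600
  €95000 × 21% = €19950
  €120000 × 28% = €33600
  → €55150
  Less childcare facility credit €25000 → €30150

Excess of parallel minimum levy over mainline income levy: €74880 − €30150 = €44730.

€44730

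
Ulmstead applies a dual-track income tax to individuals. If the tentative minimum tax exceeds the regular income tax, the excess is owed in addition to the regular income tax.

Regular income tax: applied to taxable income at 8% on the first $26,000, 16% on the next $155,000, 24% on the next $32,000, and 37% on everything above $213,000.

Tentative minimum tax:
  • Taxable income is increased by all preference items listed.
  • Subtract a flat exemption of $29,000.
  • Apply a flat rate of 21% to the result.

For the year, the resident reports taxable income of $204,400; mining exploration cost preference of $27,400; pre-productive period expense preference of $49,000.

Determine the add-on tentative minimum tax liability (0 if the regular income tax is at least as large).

Tentative minimum tax:
  Adjusted income: $204,400 + $27,400 + $49,000 = $280,800
  Less exemption $29,000 → base $251,800
  $251,800 × 21% = $52,878

Regular income tax:
  $26,000 × 8% = $2,080
  $155,000 × 16% = $24,800
  $23,400 × 24% = $5,616
  → $32,496

Excess of tentative minimum tax over regular income tax: $52,878 − $32,496 = $20,382.

$20,382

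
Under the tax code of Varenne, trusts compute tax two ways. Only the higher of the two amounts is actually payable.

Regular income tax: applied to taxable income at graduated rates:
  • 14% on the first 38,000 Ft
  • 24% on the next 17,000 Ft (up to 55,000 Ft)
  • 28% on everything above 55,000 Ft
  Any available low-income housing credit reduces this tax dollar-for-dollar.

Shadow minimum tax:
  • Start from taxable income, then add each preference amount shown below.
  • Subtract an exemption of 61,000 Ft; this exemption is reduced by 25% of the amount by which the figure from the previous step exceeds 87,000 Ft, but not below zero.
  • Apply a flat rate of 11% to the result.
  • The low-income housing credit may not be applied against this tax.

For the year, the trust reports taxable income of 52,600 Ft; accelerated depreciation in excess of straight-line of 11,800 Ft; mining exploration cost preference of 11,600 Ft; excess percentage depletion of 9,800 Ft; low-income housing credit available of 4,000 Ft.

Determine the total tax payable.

4,824 Ft

Regular income tax:
  38,000 Ft × 14% = 5,320 Ft
  14,600 Ft × 24% = 3,504 Ft
  → 8,824 Ft
  Less low-income housing credit 4,000 Ft → 4,824 Ft

Shadow minimum tax:
  Adjusted income: 52,600 Ft + 11,800 Ft + 11,600 Ft + 9,800 Ft = 85,800 Ft
  Exemption: 85,800 Ft ≤ 87,000 Ft, so full 61,000 Ft applies
  Base: 85,800 Ft − 61,000 Ft = 24,800 Ft
  24,800 Ft × 11% = 2,728 Ft

4,824 Ft > 2,728 Ft, so the regular income tax governs.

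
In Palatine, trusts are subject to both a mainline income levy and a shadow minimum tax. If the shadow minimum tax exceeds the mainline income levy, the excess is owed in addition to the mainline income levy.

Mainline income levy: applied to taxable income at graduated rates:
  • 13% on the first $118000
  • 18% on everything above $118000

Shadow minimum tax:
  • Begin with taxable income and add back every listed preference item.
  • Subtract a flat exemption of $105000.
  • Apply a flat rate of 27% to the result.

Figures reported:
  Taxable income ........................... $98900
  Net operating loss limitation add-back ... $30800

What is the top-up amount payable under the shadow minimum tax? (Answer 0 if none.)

Mainline income levy:
  $98900 × 13% = $12857

Shadow minimum tax:
  Adjusted income: $98900 + $30800 = $129700
  Less exemption $105000 → base $24700
  $24700 × 27% = $6669

$6669 ≤ $12857, so no add-on is due.

$0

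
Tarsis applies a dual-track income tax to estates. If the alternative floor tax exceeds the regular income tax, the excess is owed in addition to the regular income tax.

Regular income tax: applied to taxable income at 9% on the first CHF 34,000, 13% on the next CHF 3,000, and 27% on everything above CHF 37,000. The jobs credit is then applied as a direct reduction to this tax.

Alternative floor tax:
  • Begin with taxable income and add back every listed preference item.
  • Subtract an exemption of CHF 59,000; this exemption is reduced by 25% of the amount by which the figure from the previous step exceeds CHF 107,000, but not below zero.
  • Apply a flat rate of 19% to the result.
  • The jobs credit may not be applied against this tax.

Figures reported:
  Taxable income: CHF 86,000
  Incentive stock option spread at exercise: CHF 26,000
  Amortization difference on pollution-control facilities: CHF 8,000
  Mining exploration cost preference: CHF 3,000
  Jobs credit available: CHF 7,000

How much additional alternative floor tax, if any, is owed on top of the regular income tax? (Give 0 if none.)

CHF 3,240

Regular income tax:
  CHF 34,000 × 9% = CHF 3,060
  CHF 3,000 × 13% = CHF 390
  CHF 49,000 × 27% = CHF 13,230
  → CHF 16,680
  Less jobs credit CHF 7,000 → CHF 9,680

Alternative floor tax:
  Adjusted income: CHF 86,000 + CHF 26,000 + CHF 8,000 + CHF 3,000 = CHF 123,000
  Exemption: CHF 59,000 − 25% × (CHF 123,000 − CHF 107,000) = CHF 59,000 − CHF 4,000 = CHF 55,000
  Base: CHF 123,000 − CHF 55,000 = CHF 68,000
  CHF 68,000 × 19% = CHF 12,920

Excess of alternative floor tax over regular income tax: CHF 12,920 − CHF 9,680 = CHF 3,240.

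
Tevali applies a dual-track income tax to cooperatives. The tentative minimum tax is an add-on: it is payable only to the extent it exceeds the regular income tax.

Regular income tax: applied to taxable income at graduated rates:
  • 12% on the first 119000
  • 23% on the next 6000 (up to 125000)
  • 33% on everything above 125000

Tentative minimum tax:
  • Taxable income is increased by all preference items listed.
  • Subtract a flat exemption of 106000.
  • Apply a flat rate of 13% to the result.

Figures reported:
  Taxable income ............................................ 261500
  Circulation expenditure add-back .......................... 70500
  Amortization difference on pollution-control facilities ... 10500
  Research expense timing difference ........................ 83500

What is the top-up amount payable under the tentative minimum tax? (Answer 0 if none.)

Tentative minimum tax:
  Adjusted income: 261500 + 70500 + 10500 + 83500 = 426000
  Less exemption 106000 → base 320000
  320000 × 13% = 41600

Regular income tax:
  119000 × 12% = 14280
  6000 × 23% = 1380
  136500 × 33% = 45045
  → 60705

41600 ≤ 60705, so no add-on is due.

0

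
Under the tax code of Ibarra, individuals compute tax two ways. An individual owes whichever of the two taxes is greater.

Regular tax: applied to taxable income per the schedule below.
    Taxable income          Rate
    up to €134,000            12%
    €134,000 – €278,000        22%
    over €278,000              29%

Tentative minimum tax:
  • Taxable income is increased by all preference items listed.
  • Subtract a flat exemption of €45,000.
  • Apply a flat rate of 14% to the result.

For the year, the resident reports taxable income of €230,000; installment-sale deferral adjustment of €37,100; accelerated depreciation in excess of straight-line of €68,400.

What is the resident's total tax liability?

Tentative minimum tax:
  Adjusted income: €230,000 + €37,100 + €68,400 = €335,500
  Less exemption €45,000 → base €290,500
  €290,500 × 14% = €40,670

Regular tax:
  €134,000 × 12% = €16,080
  €96,000 × 22% = €21,120
  → €37,200

€40,670 > €37,200, so the tentative minimum tax is the binding amount.

€40,670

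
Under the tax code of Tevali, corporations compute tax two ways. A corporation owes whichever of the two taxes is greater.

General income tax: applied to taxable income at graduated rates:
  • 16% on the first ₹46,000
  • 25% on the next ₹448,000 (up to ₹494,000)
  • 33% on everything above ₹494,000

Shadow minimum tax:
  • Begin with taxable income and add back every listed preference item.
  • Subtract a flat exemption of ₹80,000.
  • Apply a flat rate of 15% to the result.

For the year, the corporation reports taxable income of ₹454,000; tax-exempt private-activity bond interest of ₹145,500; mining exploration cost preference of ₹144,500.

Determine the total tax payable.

Shadow minimum tax:
  Adjusted income: ₹454,000 + ₹145,500 + ₹144,500 = ₹744,000
  Less exemption ₹80,000 → base ₹664,000
  ₹664,000 × 15% = ₹99,600

General income tax:
  ₹46,000 × 16% = ₹7,360
  ₹408,000 × 25% = ₹102,000
  → ₹109,360

₹109,360 > ₹99,600, so the general income tax governs.

₹109,360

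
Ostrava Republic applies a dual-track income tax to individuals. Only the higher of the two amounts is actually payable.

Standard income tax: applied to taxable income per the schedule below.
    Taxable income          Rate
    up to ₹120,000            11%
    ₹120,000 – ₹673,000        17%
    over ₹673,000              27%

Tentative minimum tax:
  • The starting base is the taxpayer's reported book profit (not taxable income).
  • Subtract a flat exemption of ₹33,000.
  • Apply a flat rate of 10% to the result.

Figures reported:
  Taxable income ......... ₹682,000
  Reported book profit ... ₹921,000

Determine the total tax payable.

₹109,640

Standard income tax:
  ₹120,000 × 11% = ₹13,200
  ₹553,000 × 17% = ₹94,010
  ₹9,000 × 27% = ₹2,430
  → ₹109,640

Tentative minimum tax:
  Base (reported book profit): ₹921,000
  Less exemption ₹33,000 → base ₹888,000
  ₹888,000 × 10% = ₹88,800

₹109,640 > ₹88,800, so the standard income tax governs.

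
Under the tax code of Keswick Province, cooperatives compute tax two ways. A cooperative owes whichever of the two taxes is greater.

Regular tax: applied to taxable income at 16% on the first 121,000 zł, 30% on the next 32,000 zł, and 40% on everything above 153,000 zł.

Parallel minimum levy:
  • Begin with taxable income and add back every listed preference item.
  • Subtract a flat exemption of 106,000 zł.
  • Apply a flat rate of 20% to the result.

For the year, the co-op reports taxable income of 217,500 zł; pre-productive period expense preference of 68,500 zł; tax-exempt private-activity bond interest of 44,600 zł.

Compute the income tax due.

Parallel minimum levy:
  Adjusted income: 217,500 zł + 68,500 zł + 44,600 zł = 330,600 zł
  Less exemption 106,000 zł → base 224,600 zł
  224,600 zł × 20% = 44,920 zł

Regular tax:
  121,000 zł × 16% = 19,360 zł
  32,000 zł × 30% = 9,600 zł
  64,500 zł × 40% = 25,800 zł
  → 54,760 zł

54,760 zł > 44,920 zł, so the regular tax governs.

54,760 zł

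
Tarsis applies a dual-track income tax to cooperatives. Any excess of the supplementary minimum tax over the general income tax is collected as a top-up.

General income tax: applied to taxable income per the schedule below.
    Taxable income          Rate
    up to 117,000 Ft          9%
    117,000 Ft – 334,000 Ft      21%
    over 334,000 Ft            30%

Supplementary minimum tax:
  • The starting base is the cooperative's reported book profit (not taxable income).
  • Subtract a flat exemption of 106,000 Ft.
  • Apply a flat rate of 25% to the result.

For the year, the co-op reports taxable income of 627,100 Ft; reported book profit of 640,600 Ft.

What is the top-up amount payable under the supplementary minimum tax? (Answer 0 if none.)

Supplementary minimum tax:
  Base (reported book profit): 640,600 Ft
  Less exemption 106,000 Ft → base 534,600 Ft
  534,600 Ft × 25% = 133,650 Ft

General income tax:
  117,000 Ft × 9% = 10,530 Ft
  217,000 Ft × 21% = 45,570 Ft
  293,100 Ft × 30% = 87,930 Ft
  → 144,030 Ft

133,650 Ft ≤ 144,030 Ft, so no add-on is due.

0 Ft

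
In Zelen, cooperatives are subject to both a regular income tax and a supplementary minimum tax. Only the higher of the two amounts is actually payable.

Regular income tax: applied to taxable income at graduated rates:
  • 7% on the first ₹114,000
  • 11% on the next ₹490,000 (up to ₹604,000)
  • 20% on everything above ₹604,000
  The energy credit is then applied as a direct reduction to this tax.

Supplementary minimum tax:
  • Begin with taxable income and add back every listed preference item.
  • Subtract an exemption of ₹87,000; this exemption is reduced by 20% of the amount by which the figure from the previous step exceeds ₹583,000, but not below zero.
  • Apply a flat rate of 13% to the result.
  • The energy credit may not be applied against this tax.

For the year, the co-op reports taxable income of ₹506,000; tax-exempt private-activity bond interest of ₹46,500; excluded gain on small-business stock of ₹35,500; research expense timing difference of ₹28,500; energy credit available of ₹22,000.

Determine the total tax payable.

₹69,706

Regular income tax:
  ₹114,000 × 7% = ₹7,980
  ₹392,000 × 11% = ₹43,120
  → ₹51,100
  Less energy credit ₹22,000 → ₹29,100

Supplementary minimum tax:
  Adjusted income: ₹506,000 + ₹46,500 + ₹35,500 + ₹28,500 = ₹616,500
  Exemption: ₹87,000 − 20% × (₹616,500 − ₹583,000) = ₹87,000 − ₹6,700 = ₹80,300
  Base: ₹616,500 − ₹80,300 = ₹536,200
  ₹536,200 × 13% = ₹69,706

₹69,706 > ₹29,100, so the supplementary minimum tax is the binding amount.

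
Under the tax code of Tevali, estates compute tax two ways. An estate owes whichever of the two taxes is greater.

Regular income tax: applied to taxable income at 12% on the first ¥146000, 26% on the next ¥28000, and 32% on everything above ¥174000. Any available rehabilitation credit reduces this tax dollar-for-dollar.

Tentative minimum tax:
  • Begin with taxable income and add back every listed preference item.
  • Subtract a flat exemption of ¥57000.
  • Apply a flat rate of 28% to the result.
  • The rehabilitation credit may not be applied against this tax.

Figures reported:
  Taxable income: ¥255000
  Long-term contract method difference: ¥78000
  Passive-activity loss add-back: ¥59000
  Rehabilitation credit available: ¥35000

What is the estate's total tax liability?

Tentative minimum tax:
  Adjusted income: ¥255000 + ¥78000 + ¥59000 = ¥392000
  Less exemption ¥57000 → base ¥335000
  ¥335000 × 28% = ¥93800

Regular income tax:
  ¥146000 × 12% = ¥17520
  ¥28000 × 26% = ¥7280
  ¥81000 × 32% = ¥25920
  → ¥50720
  Less rehabilitation credit ¥35000 → ¥15720

¥93800 > ¥15720, so the tentative minimum tax is the binding amount.

¥93800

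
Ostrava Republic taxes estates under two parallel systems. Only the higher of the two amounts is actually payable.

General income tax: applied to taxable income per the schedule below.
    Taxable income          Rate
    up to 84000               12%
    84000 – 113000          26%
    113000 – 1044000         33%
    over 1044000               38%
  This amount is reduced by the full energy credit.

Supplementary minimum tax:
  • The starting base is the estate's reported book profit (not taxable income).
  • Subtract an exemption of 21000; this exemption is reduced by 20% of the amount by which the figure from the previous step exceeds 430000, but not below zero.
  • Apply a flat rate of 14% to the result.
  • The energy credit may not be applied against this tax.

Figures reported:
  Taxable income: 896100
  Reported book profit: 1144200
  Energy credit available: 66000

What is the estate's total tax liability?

General income tax:
  84000 × 12% = 10080
  29000 × 26% = 7540
  783100 × 33% = 258423
  → 276043
  Less energy credit 66000 → 210043

Supplementary minimum tax:
  Base (reported book profit): 1144200
  Exemption: 20% × (1144200 − 430000) = 142840 ≥ 21000, so the exemption is fully phased out
  Base: 1144200 − 0 = 1144200
  1144200 × 14% = 160188

210043 > 160188, so the general income tax governs.

210043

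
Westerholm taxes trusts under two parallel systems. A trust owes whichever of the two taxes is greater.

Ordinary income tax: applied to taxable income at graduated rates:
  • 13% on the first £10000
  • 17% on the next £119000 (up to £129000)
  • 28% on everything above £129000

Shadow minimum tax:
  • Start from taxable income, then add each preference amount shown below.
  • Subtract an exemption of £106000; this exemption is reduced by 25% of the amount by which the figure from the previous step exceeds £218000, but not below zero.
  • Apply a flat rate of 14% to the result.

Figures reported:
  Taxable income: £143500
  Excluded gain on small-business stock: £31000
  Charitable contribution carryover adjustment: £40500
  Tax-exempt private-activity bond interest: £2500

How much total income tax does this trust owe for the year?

£25590

Ordinary income tax:
  £10000 × 13% = £1300
  £119000 × 17% = £20230
  £14500 × 28% = £4060
  → £25590

Shadow minimum tax:
  Adjusted income: £143500 + £31000 + £40500 + £2500 = £217500
  Exemption: £217500 ≤ £218000, so full £106000 applies
  Base: £217500 − £106000 = £111500
  £111500 × 14% = £15610

£25590 > £15610, so the ordinary income tax governs.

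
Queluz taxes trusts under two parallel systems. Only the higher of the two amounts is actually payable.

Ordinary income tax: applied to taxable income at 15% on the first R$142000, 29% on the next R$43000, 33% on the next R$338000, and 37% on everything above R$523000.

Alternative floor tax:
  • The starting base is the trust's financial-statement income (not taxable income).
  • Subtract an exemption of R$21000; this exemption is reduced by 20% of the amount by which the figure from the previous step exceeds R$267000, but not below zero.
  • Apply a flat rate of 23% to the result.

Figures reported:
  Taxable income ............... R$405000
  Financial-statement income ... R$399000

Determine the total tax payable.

Alternative floor tax:
  Base (financial-statement income): R$399000
  Exemption: 20% × (R$399000 − R$267000) = R$26400 ≥ R$21000, so the exemption is fully phased out
  Base: R$399000 − R$0 = R$399000
  R$399000 × 23% = R$91770

Ordinary income tax:
  R$142000 × 15% = R$21300
  R$43000 × 29% = R$12470
  R$220000 × 33% = R$72600
  → R$106370

R$106370 > R$91770, so the ordinary income tax governs.

R$106370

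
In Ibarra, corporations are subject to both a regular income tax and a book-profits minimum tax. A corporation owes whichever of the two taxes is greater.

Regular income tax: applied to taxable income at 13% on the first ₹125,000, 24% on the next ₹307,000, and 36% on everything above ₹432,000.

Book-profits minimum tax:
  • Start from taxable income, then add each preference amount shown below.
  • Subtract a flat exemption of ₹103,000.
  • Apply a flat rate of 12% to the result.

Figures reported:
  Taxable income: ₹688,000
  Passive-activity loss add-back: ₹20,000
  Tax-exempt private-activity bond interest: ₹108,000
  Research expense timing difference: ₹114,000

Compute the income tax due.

₹182,090

Regular income tax:
  ₹125,000 × 13% = ₹16,250
  ₹307,000 × 24% = ₹73,680
  ₹256,000 × 36% = ₹92,160
  → ₹182,090

Book-profits minimum tax:
  Adjusted income: ₹688,000 + ₹20,000 + ₹108,000 + ₹114,000 = ₹930,000
  Less exemption ₹103,000 → base ₹827,000
  ₹827,000 × 12% = ₹99,240

₹182,090 > ₹99,240, so the regular income tax governs.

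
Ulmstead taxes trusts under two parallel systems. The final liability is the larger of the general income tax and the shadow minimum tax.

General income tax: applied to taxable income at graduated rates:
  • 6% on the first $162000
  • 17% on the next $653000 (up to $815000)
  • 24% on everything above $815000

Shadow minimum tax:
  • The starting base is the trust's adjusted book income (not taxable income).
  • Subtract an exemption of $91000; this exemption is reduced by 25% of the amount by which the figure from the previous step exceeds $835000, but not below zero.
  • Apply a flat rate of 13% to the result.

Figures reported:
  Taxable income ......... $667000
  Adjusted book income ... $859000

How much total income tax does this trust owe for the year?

$100620

General income tax:
  $162000 × 6% = $9720
  $505000 × 17% = $85850
  → $95570

Shadow minimum tax:
  Base (adjusted book income): $859000
  Exemption: $91000 − 25% × ($859000 − $835000) = $91000 − $6000 = $85000
  Base: $859000 − $85000 = $774000
  $774000 × 13% = $100620

$100620 > $95570, so the shadow minimum tax is the binding amount.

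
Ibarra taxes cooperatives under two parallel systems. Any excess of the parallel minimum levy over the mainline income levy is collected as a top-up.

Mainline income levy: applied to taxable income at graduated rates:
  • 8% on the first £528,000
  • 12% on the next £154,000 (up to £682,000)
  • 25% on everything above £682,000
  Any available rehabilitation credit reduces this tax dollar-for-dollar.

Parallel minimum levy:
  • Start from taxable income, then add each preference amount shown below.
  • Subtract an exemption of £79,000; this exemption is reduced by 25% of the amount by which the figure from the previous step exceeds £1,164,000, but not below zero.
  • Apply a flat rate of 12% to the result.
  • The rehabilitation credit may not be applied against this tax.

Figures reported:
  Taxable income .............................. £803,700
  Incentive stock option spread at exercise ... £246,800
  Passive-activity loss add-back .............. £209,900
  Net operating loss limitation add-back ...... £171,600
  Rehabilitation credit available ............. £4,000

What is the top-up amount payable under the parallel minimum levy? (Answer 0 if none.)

£83,255

Parallel minimum levy:
  Adjusted income: £803,700 + £246,800 + £209,900 + £171,600 = £1,432,000
  Exemption: £79,000 − 25% × (£1,432,000 − £1,164,000) = £79,000 − £67,000 = £12,000
  Base: £1,432,000 − £12,000 = £1,420,000
  £1,420,000 × 12% = £170,400

Mainline income levy:
  £528,000 × 8% = £42,240
  £154,000 × 12% = £18,480
  £121,700 × 25% = £30,425
  → £91,145
  Less rehabilitation credit £4,000 → £87,145

Excess of parallel minimum levy over mainline income levy: £170,400 − £87,145 = £83,255.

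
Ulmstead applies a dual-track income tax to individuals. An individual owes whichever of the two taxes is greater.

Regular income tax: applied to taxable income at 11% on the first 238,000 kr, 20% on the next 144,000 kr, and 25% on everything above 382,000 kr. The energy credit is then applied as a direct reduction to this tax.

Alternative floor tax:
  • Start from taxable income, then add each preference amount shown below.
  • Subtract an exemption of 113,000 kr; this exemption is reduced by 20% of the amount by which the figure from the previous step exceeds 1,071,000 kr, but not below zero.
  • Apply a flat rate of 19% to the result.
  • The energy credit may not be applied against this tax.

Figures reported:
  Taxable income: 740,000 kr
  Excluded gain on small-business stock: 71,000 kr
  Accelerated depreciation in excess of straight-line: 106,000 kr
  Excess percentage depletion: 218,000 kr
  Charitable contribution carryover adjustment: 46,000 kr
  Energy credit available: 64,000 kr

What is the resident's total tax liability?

Alternative floor tax:
  Adjusted income: 740,000 kr + 71,000 kr + 106,000 kr + 218,000 kr + 46,000 kr = 1,181,000 kr
  Exemption: 113,000 kr − 20% × (1,181,000 kr − 1,071,000 kr) = 113,000 kr − 22,000 kr = 91,000 kr
  Base: 1,181,000 kr − 91,000 kr = 1,090,000 kr
  1,090,000 kr × 19% = 207,100 kr

Regular income tax:
  238,000 kr × 11% = 26,180 kr
  144,000 kr × 20% = 28,800 kr
  358,000 kr × 25% = 89,500 kr
  → 144,480 kr
  Less energy credit 64,000 kr → 80,480 kr

207,100 kr > 80,480 kr, so the alternative floor tax is the binding amount.

207,100 kr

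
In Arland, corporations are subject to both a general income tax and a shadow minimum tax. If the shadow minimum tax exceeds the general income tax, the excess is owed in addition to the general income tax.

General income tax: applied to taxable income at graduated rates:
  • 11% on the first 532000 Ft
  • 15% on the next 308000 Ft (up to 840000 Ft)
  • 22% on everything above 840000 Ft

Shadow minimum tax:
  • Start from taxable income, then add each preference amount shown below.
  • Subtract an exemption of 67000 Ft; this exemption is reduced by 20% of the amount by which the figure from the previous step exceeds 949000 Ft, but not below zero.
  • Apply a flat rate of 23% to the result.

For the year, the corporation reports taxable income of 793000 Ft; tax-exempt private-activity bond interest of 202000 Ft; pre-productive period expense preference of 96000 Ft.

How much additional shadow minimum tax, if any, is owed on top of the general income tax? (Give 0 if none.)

General income tax:
  532000 Ft × 11% = 58520 Ft
  261000 Ft × 15% = 39150 Ft
  → 97670 Ft

Shadow minimum tax:
  Adjusted income: 793000 Ft + 202000 Ft + 96000 Ft = 1091000 Ft
  Exemption: 67000 Ft − 20% × (1091000 Ft − 949000 Ft) = 67000 Ft − 28400 Ft = 38600 Ft
  Base: 1091000 Ft − 38600 Ft = 1052400 Ft
  1052400 Ft × 23% = 242052 Ft

Excess of shadow minimum tax over general income tax: 242052 Ft − 97670 Ft = 144382 Ft.

144382 Ft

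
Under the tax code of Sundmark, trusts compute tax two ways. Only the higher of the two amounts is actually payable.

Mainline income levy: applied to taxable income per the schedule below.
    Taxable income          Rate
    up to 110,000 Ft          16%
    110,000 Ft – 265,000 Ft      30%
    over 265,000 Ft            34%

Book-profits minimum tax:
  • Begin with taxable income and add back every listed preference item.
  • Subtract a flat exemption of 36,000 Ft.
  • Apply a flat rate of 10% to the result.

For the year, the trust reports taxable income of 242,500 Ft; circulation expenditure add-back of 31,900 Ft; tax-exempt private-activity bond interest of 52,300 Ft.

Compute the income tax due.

57,350 Ft

Mainline income levy:
  110,000 Ft × 16% = 17,600 Ft
  132,500 Ft × 30% = 39,750 Ft
  → 57,350 Ft

Book-profits minimum tax:
  Adjusted income: 242,500 Ft + 31,900 Ft + 52,300 Ft = 326,700 Ft
  Less exemption 36,000 Ft → base 290,700 Ft
  290,700 Ft × 10% = 29,070 Ft

57,350 Ft > 29,070 Ft, so the mainline income levy governs.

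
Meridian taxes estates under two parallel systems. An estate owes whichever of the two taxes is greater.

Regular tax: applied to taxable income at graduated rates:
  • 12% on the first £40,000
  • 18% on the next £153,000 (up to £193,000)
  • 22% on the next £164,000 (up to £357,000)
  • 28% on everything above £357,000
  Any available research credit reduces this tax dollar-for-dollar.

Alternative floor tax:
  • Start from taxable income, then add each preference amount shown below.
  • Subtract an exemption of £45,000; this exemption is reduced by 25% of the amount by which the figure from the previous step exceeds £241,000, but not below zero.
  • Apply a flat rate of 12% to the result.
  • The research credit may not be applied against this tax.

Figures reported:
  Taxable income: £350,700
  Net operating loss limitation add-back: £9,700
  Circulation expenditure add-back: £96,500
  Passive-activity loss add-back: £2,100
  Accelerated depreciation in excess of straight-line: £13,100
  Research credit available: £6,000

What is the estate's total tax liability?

Alternative floor tax:
  Adjusted income: £350,700 + £9,700 + £96,500 + £2,100 + £13,100 = £472,100
  Exemption: 25% × (£472,100 − £241,000) = £57,775 ≥ £45,000, so the exemption is fully phased out
  Base: £472,100 − £0 = £472,100
  £472,100 × 12% = £56,652

Regular tax:
  £40,000 × 12% = £4,800
  £153,000 × 18% = £27,540
  £157,700 × 22% = £34,694
  → £67,034
  Less research credit £6,000 → £61,034

£61,034 > £56,652, so the regular tax governs.

£61,034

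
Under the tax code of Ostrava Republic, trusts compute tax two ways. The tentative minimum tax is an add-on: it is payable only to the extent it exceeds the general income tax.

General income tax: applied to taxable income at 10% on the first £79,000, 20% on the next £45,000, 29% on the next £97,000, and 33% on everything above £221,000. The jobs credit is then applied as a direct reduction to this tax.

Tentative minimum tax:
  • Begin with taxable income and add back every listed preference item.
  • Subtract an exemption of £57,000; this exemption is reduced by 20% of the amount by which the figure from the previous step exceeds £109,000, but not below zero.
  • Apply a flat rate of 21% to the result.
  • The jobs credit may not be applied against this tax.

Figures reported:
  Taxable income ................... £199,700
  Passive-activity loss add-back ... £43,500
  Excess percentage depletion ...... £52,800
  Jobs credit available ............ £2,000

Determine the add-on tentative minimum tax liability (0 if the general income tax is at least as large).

General income tax:
  £79,000 × 10% = £7,900
  £45,000 × 20% = £9,000
  £75,700 × 29% = £21,953
  → £38,853
  Less jobs credit £2,000 → £36,853

Tentative minimum tax:
  Adjusted income: £199,700 + £43,500 + £52,800 = £296,000
  Exemption: £57,000 − 20% × (£296,000 − £109,000) = £57,000 − £37,400 = £19,600
  Base: £296,000 − £19,600 = £276,400
  £276,400 × 21% = £58,044

Excess of tentative minimum tax over general income tax: £58,044 − £36,853 = £21,191.

£21,191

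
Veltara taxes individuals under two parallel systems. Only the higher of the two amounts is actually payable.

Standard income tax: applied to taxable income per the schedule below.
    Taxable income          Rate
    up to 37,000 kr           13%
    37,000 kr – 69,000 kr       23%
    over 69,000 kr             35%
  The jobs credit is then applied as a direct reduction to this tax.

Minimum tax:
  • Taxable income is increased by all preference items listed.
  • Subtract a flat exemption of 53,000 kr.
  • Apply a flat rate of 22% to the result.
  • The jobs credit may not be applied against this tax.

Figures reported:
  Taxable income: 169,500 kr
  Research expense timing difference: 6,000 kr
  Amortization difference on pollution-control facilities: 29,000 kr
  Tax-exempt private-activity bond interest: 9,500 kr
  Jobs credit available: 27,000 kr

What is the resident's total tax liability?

Standard income tax:
  37,000 kr × 13% = 4,810 kr
  32,000 kr × 23% = 7,360 kr
  100,500 kr × 35% = 35,175 kr
  → 47,345 kr
  Less jobs credit 27,000 kr → 20,345 kr

Minimum tax:
  Adjusted income: 169,500 kr + 6,000 kr + 29,000 kr + 9,500 kr = 214,000 kr
  Less exemption 53,000 kr → base 161,000 kr
  161,000 kr × 22% = 35,420 kr

35,420 kr > 20,345 kr, so the minimum tax is the binding amount.

35,420 kr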